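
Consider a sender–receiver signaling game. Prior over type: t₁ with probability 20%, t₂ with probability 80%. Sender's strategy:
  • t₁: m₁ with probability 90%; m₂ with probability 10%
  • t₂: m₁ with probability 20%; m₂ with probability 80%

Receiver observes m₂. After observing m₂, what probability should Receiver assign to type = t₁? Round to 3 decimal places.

0.030

P(m₂) = 0.2·0.1 + 0.8·0.8 = 0.66
P(t₁ | m₂) = (0.2·0.1) / 0.66 = 0.02 / 0.66 = 0.030303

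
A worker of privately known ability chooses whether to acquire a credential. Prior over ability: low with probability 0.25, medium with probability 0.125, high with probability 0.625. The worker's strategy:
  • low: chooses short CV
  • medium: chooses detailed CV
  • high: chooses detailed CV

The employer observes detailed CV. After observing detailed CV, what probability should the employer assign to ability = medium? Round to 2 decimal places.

0.17

Apply Bayes' rule using the sender's strategy as the likelihood.
P(detailed CV) = 0.25·0 + 0.125·1 + 0.625·1 = 0.75
P(medium | detailed CV) = (0.125·1) / 0.75 = 0.125 / 0.75 = 0.166667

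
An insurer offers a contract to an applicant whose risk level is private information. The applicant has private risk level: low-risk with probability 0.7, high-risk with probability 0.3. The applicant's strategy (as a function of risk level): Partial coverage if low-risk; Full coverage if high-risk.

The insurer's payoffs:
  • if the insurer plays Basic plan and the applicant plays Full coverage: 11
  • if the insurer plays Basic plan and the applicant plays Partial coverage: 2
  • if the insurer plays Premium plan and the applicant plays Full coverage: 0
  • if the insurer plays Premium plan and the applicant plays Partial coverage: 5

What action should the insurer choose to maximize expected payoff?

Basic plan

E[Basic plan] = 0.7·(2) + 0.3·(11) = 4.7
E[Premium plan] = 0.7·(5) + 0.3·(0) = 3.5
Best response: Basic plan (4.7 is the largest).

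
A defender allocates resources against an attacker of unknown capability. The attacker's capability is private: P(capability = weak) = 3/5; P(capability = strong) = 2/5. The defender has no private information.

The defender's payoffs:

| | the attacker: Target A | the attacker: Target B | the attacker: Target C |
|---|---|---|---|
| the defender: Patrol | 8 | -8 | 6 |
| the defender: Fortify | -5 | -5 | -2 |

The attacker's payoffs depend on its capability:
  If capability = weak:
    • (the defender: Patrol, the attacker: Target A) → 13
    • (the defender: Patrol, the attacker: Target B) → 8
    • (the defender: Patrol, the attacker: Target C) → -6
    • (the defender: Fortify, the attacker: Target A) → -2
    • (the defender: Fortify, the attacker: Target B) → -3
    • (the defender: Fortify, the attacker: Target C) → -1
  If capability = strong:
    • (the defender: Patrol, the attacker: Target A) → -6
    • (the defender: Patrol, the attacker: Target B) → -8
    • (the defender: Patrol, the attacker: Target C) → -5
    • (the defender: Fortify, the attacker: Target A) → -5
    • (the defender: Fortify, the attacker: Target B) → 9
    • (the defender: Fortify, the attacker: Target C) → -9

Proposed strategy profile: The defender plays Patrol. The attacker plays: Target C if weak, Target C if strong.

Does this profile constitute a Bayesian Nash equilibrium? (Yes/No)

No

The defender plays Patrol: E[Patrol] = 3/5·(6) + 2/5·(6) = 6; E[Fortify] = -2. Best-responding. ✓
The attacker (capability weak), facing Patrol: Target A gives 13, Target B gives 8, Target C gives -6. Proposed Target C is not best — profitable deviation exists. ✗
The attacker (capability strong), facing Patrol: Target A gives -6, Target B gives -8, Target C gives -5. Proposed Target C is best. ✓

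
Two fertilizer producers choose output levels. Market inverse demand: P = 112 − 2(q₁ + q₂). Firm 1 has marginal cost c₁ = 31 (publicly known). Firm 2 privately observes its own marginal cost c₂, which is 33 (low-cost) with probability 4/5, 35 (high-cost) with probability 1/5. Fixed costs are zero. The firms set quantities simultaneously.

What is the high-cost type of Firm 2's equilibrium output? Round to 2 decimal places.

Each type of Firm 2 best-responds to q₁; Firm 1 best-responds to the expected q₂ over Firm 2's types.
Firm 2 with cost c maximizes (112 − 2(q₁+q₂) − c)·q₂, giving q₂(c) = (112 − c − 2q₁)/4.
E[c₂] = 4/5·33 + 1/5·35 = 33.4
Firm 1's FOC against E[q₂] yields q₁ = (112 − 2·31 + E[c₂])/6 = (112 − 62 + 33.4)/6 = 13.9.
q₂(high-cost) = (112 − 35 − 2·13.9)/4 = 12.3.

12.30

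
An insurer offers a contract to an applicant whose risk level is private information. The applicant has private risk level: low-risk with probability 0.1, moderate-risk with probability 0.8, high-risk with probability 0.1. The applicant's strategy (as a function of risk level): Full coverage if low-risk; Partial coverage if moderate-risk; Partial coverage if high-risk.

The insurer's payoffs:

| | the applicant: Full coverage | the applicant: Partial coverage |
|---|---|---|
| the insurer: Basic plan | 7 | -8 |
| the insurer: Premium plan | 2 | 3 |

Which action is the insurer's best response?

Premium plan

Compute the insurer's expected payoff for each action, taking the expectation over the applicant's type.
E[Basic plan] = 0.1·(7) + 0.8·(-8) + 0.1·(-8) = -6.5
E[Premium plan] = 0.1·(2) + 0.8·(3) + 0.1·(3) = 2.9
Best response: Premium plan (2.9 is the largest).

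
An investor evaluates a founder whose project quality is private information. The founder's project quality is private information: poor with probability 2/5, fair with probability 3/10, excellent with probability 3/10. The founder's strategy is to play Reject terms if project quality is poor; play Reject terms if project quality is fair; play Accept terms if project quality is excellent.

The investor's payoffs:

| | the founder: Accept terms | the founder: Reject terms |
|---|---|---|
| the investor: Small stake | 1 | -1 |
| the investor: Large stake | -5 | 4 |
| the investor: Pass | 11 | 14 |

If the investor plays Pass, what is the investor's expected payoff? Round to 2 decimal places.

13.10

E[Pass] = 2/5·14 + 3/10·14 + 3/10·11 = 28/5 + 21/5 + 33/10 = 131/10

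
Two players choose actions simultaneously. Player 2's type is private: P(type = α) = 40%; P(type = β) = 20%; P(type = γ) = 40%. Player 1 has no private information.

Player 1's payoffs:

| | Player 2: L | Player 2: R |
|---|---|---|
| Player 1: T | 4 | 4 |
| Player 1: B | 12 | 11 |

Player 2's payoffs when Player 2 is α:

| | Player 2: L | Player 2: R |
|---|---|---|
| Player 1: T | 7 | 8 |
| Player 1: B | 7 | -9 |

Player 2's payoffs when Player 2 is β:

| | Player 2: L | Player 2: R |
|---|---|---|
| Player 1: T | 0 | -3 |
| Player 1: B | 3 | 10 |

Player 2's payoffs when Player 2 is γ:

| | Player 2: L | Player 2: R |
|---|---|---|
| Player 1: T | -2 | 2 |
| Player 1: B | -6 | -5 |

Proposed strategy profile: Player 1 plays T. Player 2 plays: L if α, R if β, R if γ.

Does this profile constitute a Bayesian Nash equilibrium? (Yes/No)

A profile is a BNE iff every type of every player is best-responding given beliefs about the other side.
Player 1 plays T: E[T] = 0.4·(4) + 0.2·(4) + 0.4·(4) = 4; E[B] = 11.4. Not best-responding. ✗
Player 2 (type α), facing T: L gives 7, R gives 8. Proposed L is not best — profitable deviation exists. ✗
Player 2 (type β), facing T: L gives 0, R gives -3. Proposed R is not best — profitable deviation exists. ✗
Player 2 (type γ), facing T: L gives -2, R gives 2. Proposed R is best. ✓

No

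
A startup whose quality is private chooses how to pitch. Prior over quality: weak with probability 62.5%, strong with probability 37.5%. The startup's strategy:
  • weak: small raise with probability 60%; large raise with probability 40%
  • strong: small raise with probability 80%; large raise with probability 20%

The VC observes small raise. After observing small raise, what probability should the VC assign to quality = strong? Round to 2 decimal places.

P(small raise) = 0.625·0.6 + 0.375·0.8 = 0.675
P(strong | small raise) = (0.375·0.8) / 0.675 = 0.3 / 0.675 = 0.444444

0.44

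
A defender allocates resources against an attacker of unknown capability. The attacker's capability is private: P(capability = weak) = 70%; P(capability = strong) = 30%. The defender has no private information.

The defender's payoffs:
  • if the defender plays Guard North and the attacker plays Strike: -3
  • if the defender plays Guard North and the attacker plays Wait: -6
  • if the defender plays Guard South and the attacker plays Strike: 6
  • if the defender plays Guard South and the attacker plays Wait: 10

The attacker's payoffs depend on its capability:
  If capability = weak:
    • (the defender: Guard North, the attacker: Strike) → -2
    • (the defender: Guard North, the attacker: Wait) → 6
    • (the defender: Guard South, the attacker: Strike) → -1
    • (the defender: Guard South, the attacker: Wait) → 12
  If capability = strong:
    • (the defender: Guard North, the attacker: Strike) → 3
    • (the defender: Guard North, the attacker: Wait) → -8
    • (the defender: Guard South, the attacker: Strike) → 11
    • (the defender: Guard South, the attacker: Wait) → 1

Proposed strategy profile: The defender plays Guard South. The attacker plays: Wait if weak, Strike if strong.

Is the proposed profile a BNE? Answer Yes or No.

Yes

A profile is a BNE iff every type of every player is best-responding given beliefs about the other side.
The defender plays Guard South: E[Guard South] = 0.7·(10) + 0.3·(6) = 8.8; E[Guard North] = -5.1. Best-responding. ✓
The attacker (capability weak), facing Guard South: Strike gives -1, Wait gives 12. Proposed Wait is best. ✓
The attacker (capability strong), facing Guard South: Strike gives 11, Wait gives 1. Proposed Strike is best. ✓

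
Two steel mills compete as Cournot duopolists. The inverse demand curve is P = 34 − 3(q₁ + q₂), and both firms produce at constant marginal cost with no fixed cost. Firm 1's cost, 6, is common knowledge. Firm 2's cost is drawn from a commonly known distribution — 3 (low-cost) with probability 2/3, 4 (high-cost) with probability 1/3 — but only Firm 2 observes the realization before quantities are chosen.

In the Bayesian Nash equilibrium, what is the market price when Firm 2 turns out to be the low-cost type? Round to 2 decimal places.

Firm 2 with cost c maximizes (34 − 3(q₁+q₂) − c)·q₂, giving q₂(c) = (34 − c − 3q₁)/6.
E[c₂] = 2/3·3 + 1/3·4 = 3.33333
Firm 1's FOC against E[q₂] yields q₁ = (34 − 2·6 + E[c₂])/9 = (34 − 12 + 3.33333)/9 = 2.81481.
q₂(low-cost) = 3.75926, so P = 34 − 3·(2.81481 + 3.75926) = 14.2778.

14.28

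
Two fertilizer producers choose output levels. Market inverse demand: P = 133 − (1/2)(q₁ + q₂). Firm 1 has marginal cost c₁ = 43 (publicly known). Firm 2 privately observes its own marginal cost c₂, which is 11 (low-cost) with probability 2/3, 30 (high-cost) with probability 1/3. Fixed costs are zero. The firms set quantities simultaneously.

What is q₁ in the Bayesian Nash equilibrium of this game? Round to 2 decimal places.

42.89

Type-c best response for Firm 2: q₂(c) = (133 − c) − q₁/2.
Firm 1 maximizes expected profit; its first-order condition is 133 − q₁ − (1/2)E[q₂] − 43 = 0.
Substituting E[q₂] and solving: E[c₂] = 17.3333, so q₁ = (133 − 2·43 + 17.3333)/(3/2) = 42.8889.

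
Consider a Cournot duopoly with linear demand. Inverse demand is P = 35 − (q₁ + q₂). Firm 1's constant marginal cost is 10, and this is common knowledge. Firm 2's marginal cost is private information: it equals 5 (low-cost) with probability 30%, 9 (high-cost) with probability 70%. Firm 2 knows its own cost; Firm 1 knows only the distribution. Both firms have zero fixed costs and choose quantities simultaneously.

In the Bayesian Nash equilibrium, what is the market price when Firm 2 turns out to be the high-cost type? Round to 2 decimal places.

18.20

Type-c best response for Firm 2: q₂(c) = (35 − c)/2 − q₁/2.
Firm 1 maximizes expected profit; its first-order condition is 35 − 2q₁ − E[q₂] − 10 = 0.
Substituting E[q₂] and solving: E[c₂] = 7.8, so q₁ = (35 − 2·10 + 7.8)/3 = 7.6.
q₂(high-cost) = 9.2, so P = 35 − (7.6 + 9.2) = 18.2.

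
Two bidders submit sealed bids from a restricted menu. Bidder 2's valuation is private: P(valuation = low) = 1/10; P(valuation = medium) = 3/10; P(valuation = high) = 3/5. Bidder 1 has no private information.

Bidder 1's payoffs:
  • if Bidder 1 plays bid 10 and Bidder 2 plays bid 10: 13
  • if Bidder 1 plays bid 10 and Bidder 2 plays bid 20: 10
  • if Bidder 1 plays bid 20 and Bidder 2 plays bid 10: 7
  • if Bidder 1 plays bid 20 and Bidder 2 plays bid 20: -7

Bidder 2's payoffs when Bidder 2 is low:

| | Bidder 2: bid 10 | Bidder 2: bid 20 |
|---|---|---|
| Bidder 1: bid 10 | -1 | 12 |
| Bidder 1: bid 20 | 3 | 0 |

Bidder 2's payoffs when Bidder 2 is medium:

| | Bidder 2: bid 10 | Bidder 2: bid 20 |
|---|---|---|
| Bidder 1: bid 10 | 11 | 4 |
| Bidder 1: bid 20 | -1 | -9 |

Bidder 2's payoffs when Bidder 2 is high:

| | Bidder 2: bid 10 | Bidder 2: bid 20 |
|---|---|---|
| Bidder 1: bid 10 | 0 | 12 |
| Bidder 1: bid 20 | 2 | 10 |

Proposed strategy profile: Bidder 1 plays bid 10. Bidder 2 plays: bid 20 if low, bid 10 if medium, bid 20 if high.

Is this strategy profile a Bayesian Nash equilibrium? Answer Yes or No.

Bidder 1 plays bid 10: E[bid 10] = 1/10·(10) + 3/10·(13) + 3/5·(10) = 109/10; E[bid 20] = -14/5. Best-responding. ✓
Bidder 2 (valuation low), facing bid 10: bid 10 gives -1, bid 20 gives 12. Proposed bid 20 is best. ✓
Bidder 2 (valuation medium), facing bid 10: bid 10 gives 11, bid 20 gives 4. Proposed bid 10 is best. ✓
Bidder 2 (valuation high), facing bid 10: bid 10 gives 0, bid 20 gives 12. Proposed bid 20 is best. ✓

Yes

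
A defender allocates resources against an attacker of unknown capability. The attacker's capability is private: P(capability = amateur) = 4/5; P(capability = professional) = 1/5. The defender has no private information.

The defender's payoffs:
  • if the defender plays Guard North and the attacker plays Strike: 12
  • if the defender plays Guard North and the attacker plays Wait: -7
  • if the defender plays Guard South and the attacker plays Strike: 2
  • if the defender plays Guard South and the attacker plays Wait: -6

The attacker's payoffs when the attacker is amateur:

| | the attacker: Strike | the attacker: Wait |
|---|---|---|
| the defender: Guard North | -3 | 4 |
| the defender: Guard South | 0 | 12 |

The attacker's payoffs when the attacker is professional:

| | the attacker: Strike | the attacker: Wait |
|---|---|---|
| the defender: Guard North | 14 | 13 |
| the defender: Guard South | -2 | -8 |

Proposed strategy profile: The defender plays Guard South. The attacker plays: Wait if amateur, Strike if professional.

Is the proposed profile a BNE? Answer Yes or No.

The defender plays Guard South: E[Guard South] = 4/5·(-6) + 1/5·(2) = -22/5; E[Guard North] = -16/5. Not best-responding. ✗
The attacker (capability amateur), facing Guard South: Strike gives 0, Wait gives 12. Proposed Wait is best. ✓
The attacker (capability professional), facing Guard South: Strike gives -2, Wait gives -8. Proposed Strike is best. ✓

No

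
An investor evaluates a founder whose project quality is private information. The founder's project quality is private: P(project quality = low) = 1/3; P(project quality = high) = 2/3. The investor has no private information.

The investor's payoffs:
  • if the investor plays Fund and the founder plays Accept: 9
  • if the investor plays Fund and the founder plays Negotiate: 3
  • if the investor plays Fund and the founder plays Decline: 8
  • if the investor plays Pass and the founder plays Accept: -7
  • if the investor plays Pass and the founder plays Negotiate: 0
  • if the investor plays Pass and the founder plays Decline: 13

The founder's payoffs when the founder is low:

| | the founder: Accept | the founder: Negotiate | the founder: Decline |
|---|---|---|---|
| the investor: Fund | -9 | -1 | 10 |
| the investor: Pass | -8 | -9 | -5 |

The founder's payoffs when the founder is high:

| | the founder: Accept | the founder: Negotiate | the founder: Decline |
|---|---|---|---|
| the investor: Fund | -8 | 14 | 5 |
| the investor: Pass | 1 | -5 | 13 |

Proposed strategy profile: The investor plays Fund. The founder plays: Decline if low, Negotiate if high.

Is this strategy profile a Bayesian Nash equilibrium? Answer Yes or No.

The investor plays Fund: E[Fund] = 1/3·(8) + 2/3·(3) = 14/3; E[Pass] = 13/3. Best-responding. ✓
The founder (project quality low), facing Fund: Accept gives -9, Negotiate gives -1, Decline gives 10. Proposed Decline is best. ✓
The founder (project quality high), facing Fund: Accept gives -8, Negotiate gives 14, Decline gives 5. Proposed Negotiate is best. ✓

Yes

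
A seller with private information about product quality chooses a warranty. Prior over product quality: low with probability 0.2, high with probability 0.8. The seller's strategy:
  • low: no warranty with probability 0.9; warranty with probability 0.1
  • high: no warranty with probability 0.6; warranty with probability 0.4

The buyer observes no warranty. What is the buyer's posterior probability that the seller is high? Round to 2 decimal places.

0.73

P(no warranty) = 0.2·0.9 + 0.8·0.6 = 0.66
P(high | no warranty) = (0.8·0.6) / 0.66 = 0.48 / 0.66 = 0.727273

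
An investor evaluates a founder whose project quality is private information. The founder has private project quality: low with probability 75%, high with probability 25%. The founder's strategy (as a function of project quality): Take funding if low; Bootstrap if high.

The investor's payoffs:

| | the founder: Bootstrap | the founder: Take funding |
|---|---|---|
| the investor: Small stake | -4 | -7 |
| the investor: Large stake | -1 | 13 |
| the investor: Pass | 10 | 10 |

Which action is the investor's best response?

Compute the investor's expected payoff for each action, taking the expectation over the founder's type.
E[Small stake] = 0.75·(-7) + 0.25·(-4) = -6.25
E[Large stake] = 0.75·(13) + 0.25·(-1) = 9.5
E[Pass] = 0.75·(10) + 0.25·(10) = 10
Best response: Pass (10 is the largest).

Pass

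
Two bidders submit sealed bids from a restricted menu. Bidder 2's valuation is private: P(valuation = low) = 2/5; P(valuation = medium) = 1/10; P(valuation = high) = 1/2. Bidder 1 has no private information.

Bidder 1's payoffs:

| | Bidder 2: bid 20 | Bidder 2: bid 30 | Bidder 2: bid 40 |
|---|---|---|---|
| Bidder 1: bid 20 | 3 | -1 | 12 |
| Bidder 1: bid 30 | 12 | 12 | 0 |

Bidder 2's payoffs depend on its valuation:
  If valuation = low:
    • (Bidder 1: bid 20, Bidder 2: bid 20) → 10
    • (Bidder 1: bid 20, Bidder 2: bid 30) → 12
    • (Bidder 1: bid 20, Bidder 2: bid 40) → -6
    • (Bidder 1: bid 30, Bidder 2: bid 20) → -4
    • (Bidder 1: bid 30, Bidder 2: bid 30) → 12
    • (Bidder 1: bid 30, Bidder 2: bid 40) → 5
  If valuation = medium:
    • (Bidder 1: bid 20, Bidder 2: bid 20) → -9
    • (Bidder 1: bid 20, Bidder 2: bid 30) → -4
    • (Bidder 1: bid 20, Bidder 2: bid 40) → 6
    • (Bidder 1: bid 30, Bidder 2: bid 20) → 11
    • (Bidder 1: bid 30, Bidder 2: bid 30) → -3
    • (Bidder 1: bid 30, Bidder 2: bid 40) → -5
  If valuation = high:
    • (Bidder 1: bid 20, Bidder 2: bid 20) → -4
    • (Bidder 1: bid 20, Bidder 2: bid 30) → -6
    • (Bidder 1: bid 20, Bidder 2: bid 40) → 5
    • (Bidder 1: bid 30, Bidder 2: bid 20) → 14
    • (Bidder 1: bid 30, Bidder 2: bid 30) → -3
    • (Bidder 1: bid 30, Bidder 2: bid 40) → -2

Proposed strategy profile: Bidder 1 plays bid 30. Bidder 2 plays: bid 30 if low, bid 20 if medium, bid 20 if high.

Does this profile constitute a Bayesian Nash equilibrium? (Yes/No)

Yes

Bidder 1 plays bid 30: E[bid 30] = 2/5·(12) + 1/10·(12) + 1/2·(12) = 12; E[bid 20] = 7/5. Best-responding. ✓
Bidder 2 (valuation low), facing bid 30: bid 20 gives -4, bid 30 gives 12, bid 40 gives 5. Proposed bid 30 is best. ✓
Bidder 2 (valuation medium), facing bid 30: bid 20 gives 11, bid 30 gives -3, bid 40 gives -5. Proposed bid 20 is best. ✓
Bidder 2 (valuation high), facing bid 30: bid 20 gives 14, bid 30 gives -3, bid 40 gives -2. Proposed bid 20 is best. ✓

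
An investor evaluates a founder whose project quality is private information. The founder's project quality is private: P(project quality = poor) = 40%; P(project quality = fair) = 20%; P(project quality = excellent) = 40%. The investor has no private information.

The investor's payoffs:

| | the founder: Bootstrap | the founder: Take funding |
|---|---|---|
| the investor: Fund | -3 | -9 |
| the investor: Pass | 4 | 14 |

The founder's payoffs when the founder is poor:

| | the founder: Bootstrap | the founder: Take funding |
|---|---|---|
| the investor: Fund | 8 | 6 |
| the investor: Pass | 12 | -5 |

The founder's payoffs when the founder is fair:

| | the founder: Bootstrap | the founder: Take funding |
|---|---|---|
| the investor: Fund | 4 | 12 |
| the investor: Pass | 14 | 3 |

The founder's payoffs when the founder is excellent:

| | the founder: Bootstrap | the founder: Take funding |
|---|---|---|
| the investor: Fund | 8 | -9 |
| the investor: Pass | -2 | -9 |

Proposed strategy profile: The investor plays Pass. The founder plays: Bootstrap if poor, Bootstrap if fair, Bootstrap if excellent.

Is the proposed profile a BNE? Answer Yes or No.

A profile is a BNE iff every type of every player is best-responding given beliefs about the other side.
The investor plays Pass: E[Pass] = 0.4·(4) + 0.2·(4) + 0.4·(4) = 4; E[Fund] = -3. Best-responding. ✓
The founder (project quality poor), facing Pass: Bootstrap gives 12, Take funding gives -5. Proposed Bootstrap is best. ✓
The founder (project quality fair), facing Pass: Bootstrap gives 14, Take funding gives 3. Proposed Bootstrap is best. ✓
The founder (project quality excellent), facing Pass: Bootstrap gives -2, Take funding gives -9. Proposed Bootstrap is best. ✓

Yes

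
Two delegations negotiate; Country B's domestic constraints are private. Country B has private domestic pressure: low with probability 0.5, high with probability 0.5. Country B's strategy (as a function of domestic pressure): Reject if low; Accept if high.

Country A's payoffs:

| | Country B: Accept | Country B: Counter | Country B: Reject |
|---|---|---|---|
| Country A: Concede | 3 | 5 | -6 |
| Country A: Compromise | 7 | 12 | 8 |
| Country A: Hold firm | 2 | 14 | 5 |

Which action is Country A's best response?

Compute Country A's expected payoff for each action, taking the expectation over Country B's type.
E[Concede] = 0.5·(-6) + 0.5·(3) = -1.5
E[Compromise] = 0.5·(8) + 0.5·(7) = 7.5
E[Hold firm] = 0.5·(5) + 0.5·(2) = 3.5
Best response: Compromise (7.5 is the largest).

Compromise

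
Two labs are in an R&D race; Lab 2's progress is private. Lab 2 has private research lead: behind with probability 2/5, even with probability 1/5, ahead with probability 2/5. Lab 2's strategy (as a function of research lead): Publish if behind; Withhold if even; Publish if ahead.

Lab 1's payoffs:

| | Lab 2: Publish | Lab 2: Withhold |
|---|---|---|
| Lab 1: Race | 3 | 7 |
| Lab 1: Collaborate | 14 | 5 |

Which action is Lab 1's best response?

E[Race] = 2/5·(3) + 1/5·(7) + 2/5·(3) = 19/5
E[Collaborate] = 2/5·(14) + 1/5·(5) + 2/5·(14) = 61/5
Best response: Collaborate (61/5 is the largest).

Collaborate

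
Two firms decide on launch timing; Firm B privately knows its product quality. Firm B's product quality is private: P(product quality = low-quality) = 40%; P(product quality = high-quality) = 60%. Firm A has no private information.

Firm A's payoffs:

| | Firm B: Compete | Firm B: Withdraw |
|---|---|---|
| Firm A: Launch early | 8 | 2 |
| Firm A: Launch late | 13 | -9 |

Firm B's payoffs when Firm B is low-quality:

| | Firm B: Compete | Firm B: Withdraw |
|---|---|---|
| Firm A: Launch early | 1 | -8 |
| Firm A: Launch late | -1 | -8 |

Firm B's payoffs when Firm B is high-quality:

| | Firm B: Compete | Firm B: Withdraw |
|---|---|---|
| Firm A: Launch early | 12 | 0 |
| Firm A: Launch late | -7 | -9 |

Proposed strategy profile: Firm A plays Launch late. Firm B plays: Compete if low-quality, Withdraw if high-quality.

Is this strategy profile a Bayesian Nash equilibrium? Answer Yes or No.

No

Firm A plays Launch late: E[Launch late] = 0.4·(13) + 0.6·(-9) = -0.2; E[Launch early] = 4.4. Not best-responding. ✗
Firm B (product quality low-quality), facing Launch late: Compete gives -1, Withdraw gives -8. Proposed Compete is best. ✓
Firm B (product quality high-quality), facing Launch late: Compete gives -7, Withdraw gives -9. Proposed Withdraw is not best — profitable deviation exists. ✗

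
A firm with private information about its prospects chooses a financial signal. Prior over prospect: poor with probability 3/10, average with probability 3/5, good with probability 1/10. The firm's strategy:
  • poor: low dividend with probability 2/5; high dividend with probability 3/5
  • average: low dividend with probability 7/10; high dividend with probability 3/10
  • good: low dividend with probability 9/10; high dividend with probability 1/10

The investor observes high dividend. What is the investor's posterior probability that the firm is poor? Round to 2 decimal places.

P(high dividend) = (3/10)·(3/5) + (3/5)·(3/10) + (1/10)·(1/10) = 37/100
P(poor | high dividend) = ((3/10)·(3/5)) / (37/100) = (9/50) / (37/100) = 18/37

0.49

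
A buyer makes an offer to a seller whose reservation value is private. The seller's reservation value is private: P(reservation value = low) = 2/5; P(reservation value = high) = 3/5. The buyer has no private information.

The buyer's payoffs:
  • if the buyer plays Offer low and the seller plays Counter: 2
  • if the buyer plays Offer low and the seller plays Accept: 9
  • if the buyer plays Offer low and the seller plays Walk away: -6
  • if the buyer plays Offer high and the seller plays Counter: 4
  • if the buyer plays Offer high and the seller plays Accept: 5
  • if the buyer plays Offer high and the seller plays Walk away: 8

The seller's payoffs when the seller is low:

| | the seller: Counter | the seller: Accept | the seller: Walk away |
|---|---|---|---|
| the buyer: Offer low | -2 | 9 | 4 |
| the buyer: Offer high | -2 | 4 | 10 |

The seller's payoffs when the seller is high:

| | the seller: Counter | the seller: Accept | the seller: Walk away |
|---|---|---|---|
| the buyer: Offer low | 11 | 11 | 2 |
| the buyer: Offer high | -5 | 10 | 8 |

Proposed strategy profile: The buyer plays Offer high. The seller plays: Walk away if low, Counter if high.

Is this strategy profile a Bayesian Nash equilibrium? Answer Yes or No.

No

A profile is a BNE iff every type of every player is best-responding given beliefs about the other side.
The buyer plays Offer high: E[Offer high] = 2/5·(8) + 3/5·(4) = 28/5; E[Offer low] = -6/5. Best-responding. ✓
The seller (reservation value low), facing Offer high: Counter gives -2, Accept gives 4, Walk away gives 10. Proposed Walk away is best. ✓
The seller (reservation value high), facing Offer high: Counter gives -5, Accept gives 10, Walk away gives 8. Proposed Counter is not best — profitable deviation exists. ✗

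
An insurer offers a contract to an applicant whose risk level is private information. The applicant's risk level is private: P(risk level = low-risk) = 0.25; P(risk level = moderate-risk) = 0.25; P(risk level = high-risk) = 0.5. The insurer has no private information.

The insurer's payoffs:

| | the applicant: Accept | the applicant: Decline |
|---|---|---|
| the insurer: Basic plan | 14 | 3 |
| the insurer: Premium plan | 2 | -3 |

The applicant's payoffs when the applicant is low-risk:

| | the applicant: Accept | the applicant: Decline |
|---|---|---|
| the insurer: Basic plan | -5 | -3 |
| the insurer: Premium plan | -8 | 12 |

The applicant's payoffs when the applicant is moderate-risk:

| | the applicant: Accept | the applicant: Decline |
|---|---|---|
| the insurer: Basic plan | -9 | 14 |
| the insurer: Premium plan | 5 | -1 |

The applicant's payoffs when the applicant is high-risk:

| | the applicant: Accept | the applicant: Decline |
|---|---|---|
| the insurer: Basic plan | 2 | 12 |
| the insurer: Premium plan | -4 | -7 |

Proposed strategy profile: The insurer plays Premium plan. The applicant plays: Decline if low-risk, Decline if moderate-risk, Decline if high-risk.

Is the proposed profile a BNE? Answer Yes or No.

The insurer plays Premium plan: E[Premium plan] = 0.25·(-3) + 0.25·(-3) + 0.5·(-3) = -3; E[Basic plan] = 3. Not best-responding. ✗
The applicant (risk level low-risk), facing Premium plan: Accept gives -8, Decline gives 12. Proposed Decline is best. ✓
The applicant (risk level moderate-risk), facing Premium plan: Accept gives 5, Decline gives -1. Proposed Decline is not best — profitable deviation exists. ✗
The applicant (risk level high-risk), facing Premium plan: Accept gives -4, Decline gives -7. Proposed Decline is not best — profitable deviation exists. ✗

No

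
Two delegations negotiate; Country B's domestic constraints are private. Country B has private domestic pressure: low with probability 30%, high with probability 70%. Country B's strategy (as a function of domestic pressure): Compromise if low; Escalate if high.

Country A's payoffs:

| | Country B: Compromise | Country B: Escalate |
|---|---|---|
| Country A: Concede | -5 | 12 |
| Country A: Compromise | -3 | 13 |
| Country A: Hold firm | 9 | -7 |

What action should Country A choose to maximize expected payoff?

Compromise

E[Concede] = 0.3·(-5) + 0.7·(12) = 6.9
E[Compromise] = 0.3·(-3) + 0.7·(13) = 8.2
E[Hold firm] = 0.3·(9) + 0.7·(-7) = -2.2
Best response: Compromise (8.2 is the largest).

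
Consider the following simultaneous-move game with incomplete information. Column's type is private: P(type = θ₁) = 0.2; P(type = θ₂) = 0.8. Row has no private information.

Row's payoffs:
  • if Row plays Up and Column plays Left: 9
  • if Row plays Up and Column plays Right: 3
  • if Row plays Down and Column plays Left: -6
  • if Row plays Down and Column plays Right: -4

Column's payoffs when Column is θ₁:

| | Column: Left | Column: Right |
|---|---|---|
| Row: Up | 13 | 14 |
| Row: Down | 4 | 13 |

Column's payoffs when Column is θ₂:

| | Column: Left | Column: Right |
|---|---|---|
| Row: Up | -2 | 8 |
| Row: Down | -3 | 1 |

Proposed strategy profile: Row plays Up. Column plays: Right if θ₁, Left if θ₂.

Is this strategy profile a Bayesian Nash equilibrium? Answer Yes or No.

No

Row plays Up: E[Up] = 0.2·(3) + 0.8·(9) = 7.8; E[Down] = -5.6. Best-responding. ✓
Column (type θ₁), facing Up: Left gives 13, Right gives 14. Proposed Right is best. ✓
Column (type θ₂), facing Up: Left gives -2, Right gives 8. Proposed Left is not best — profitable deviation exists. ✗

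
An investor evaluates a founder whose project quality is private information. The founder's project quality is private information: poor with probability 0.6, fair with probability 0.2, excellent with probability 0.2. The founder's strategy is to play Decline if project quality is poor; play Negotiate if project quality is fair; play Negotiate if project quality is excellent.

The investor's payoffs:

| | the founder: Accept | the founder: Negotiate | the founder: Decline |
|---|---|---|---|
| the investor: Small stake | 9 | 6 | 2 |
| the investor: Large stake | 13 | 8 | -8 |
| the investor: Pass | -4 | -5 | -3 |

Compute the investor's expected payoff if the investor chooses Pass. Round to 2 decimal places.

E[Pass] = 0.6·(-3) + 0.2·(-5) + 0.2·(-5) = (-1.8) + (-1) + (-1) = -3.8

-3.80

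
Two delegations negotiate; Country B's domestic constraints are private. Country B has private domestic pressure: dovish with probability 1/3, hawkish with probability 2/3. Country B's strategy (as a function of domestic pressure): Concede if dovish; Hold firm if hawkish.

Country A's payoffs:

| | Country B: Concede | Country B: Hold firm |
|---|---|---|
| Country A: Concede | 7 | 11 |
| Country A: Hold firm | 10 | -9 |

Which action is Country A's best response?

Compute Country A's expected payoff for each action, taking the expectation over Country B's type.
E[Concede] = 1/3·(7) + 2/3·(11) = 29/3
E[Hold firm] = 1/3·(10) + 2/3·(-9) = -8/3
Best response: Concede (29/3 is the largest).

Concede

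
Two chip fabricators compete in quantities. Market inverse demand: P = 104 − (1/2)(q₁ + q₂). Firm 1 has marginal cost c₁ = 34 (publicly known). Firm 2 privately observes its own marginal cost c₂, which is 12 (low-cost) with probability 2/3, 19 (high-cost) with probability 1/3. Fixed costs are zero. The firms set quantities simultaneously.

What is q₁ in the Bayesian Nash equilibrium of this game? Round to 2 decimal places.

33.56

Firm 2 with cost c maximizes (104 − (1/2)(q₁+q₂) − c)·q₂, giving q₂(c) = (104 − c − (1/2)q₁).
E[c₂] = 2/3·12 + 1/3·19 = 14.3333
Firm 1's FOC against E[q₂] yields q₁ = (104 − 2·34 + E[c₂])/(3/2) = (104 − 68 + 14.3333)/(3/2) = 33.5556.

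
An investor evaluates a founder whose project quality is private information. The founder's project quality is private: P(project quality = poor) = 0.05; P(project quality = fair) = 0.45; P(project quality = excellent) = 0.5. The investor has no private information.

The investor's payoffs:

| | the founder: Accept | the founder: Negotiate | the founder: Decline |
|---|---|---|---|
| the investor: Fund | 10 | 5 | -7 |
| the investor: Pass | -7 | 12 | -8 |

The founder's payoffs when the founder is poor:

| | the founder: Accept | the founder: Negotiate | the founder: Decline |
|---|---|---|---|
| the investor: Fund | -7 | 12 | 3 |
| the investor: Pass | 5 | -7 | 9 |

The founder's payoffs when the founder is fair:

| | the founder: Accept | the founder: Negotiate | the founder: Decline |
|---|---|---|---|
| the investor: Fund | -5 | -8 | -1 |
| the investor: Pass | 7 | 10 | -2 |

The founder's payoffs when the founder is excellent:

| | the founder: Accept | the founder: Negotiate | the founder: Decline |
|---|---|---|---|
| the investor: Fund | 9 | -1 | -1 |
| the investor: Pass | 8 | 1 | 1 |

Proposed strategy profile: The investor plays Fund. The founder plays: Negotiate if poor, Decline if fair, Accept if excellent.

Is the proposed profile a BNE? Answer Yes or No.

The investor plays Fund: E[Fund] = 0.05·(5) + 0.45·(-7) + 0.5·(10) = 2.1; E[Pass] = -6.5. Best-responding. ✓
The founder (project quality poor), facing Fund: Accept gives -7, Negotiate gives 12, Decline gives 3. Proposed Negotiate is best. ✓
The founder (project quality fair), facing Fund: Accept gives -5, Negotiate gives -8, Decline gives -1. Proposed Decline is best. ✓
The founder (project quality excellent), facing Fund: Accept gives 9, Negotiate gives -1, Decline gives -1. Proposed Accept is best. ✓

Yes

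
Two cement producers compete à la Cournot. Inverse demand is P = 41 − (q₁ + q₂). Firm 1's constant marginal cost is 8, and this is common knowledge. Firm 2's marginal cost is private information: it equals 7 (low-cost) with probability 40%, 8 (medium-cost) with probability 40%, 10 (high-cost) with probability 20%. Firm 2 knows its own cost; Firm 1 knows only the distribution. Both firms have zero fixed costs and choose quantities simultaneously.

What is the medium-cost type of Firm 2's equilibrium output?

11

Type-c best response for Firm 2: q₂(c) = (41 − c)/2 − q₁/2.
Firm 1 maximizes expected profit; its first-order condition is 41 − 2q₁ − E[q₂] − 8 = 0.
Substituting E[q₂] and solving: E[c₂] = 8, so q₁ = (41 − 2·8 + 8)/3 = 11.
q₂(medium-cost) = (41 − 8 − 11)/2 = 11.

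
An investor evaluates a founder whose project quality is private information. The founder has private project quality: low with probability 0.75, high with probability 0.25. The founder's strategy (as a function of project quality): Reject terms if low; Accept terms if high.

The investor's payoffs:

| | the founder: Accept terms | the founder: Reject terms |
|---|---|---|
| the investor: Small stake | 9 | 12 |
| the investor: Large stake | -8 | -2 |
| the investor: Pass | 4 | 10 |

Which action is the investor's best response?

Small stake

E[Small stake] = 0.75·(12) + 0.25·(9) = 11.25
E[Large stake] = 0.75·(-2) + 0.25·(-8) = -3.5
E[Pass] = 0.75·(10) + 0.25·(4) = 8.5
Best response: Small stake (11.25 is the largest).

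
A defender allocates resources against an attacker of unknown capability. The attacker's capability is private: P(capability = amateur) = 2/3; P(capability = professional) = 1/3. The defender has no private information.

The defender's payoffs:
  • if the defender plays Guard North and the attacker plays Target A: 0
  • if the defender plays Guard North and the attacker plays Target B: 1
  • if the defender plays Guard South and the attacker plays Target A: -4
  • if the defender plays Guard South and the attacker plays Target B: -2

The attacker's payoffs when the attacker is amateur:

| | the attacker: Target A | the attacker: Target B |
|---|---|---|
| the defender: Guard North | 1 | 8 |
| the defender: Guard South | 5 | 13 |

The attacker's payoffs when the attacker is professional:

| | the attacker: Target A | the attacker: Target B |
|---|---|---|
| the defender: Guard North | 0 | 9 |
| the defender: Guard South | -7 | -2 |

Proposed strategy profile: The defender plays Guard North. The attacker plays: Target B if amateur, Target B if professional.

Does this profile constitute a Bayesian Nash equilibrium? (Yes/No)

The defender plays Guard North: E[Guard North] = 2/3·(1) + 1/3·(1) = 1; E[Guard South] = -2. Best-responding. ✓
The attacker (capability amateur), facing Guard North: Target A gives 1, Target B gives 8. Proposed Target B is best. ✓
The attacker (capability professional), facing Guard North: Target A gives 0, Target B gives 9. Proposed Target B is best. ✓

Yes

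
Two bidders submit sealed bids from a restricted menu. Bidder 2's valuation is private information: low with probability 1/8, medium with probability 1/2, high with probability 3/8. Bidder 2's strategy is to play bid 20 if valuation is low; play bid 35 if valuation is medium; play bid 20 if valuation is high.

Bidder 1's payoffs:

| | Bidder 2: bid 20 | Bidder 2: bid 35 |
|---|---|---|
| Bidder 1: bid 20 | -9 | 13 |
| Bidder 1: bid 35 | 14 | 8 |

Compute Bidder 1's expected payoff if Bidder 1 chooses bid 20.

Take the expectation over Bidder 2's valuation, weighting each type's action by its prior probability.
E[bid 20] = 1/8·(-9) + 1/2·13 + 3/8·(-9) = (-9/8) + 13/2 + (-27/8) = 2

2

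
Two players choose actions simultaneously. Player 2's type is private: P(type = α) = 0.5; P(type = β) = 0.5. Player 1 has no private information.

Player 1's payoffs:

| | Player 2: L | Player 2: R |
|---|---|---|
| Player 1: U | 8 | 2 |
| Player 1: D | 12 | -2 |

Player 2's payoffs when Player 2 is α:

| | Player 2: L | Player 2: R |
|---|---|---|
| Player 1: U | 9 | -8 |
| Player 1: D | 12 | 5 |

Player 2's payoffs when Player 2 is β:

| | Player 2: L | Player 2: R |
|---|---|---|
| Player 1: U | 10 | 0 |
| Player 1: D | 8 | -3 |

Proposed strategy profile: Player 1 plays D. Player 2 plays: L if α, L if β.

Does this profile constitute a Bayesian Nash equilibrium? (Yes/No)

Yes

Player 1 plays D: E[D] = 0.5·(12) + 0.5·(12) = 12; E[U] = 8. Best-responding. ✓
Player 2 (type α), facing D: L gives 12, R gives 5. Proposed L is best. ✓
Player 2 (type β), facing D: L gives 8, R gives -3. Proposed L is best. ✓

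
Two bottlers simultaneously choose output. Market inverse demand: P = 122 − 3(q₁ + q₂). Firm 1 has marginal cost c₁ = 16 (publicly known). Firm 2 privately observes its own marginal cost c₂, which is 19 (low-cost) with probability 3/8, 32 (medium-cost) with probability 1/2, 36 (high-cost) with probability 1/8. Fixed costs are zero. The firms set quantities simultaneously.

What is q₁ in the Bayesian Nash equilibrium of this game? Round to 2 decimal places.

13.07

Firm 2 with cost c maximizes (122 − 3(q₁+q₂) − c)·q₂, giving q₂(c) = (122 − c − 3q₁)/6.
E[c₂] = 3/8·19 + 1/2·32 + 1/8·36 = 27.625
Firm 1's FOC against E[q₂] yields q₁ = (122 − 2·16 + E[c₂])/9 = (122 − 32 + 27.625)/9 = 13.0694.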